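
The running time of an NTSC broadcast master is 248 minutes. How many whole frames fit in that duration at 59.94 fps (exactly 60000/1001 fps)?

891908 frames

248 min = 14880 s.
Frames = 14880 × 60000/1001 = 892800000/1001 ≈ 891908.0919.
Complete frames: 891908.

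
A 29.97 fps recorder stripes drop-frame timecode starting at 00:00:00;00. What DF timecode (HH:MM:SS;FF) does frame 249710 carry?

Each 10-minute DF block holds 10 × 60 × 30 − 9 × 2 = 17982 frames. 249710 ÷ 17982 → 13 full blocks, remainder 15944.
Within the partial block the first minute is 1800 frames and each further minute 1798, so 8 further minute boundaries passed. Total skipped labels = 18 × 13 + 2 × 8 = 250.
Non-drop label index = 249710 + 250 = 249960; at 30 labels/s that is 02:18:52:00, i.e. DF 02:18:52;00.

02:18:52;00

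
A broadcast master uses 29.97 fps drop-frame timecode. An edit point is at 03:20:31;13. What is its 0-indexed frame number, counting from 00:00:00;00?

360583

Complete 10-minute blocks: 20, each 17982 frames → 359640.
Remaining 0 whole minutes in the current block: 0 frames.
Within the current minute: 31 × 30 + 13 = 943. Total = 359640 + 0 + 943 = 360583.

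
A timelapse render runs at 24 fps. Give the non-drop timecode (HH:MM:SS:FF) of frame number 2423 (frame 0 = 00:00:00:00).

00:01:40:23

2423 ÷ 24 = 100 full seconds, remainder 23 frames.
100 s = 0 h 1 min 40 s.
Timecode: 00:01:40:23.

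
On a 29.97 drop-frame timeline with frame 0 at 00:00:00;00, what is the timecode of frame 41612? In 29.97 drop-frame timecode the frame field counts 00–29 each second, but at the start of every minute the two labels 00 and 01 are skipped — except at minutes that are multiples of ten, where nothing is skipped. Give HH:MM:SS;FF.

Ten DF minutes hold 17982 frames, so frame 41612 lies in block 2 (frames 35964–53945) with 5648 frames into that block.
The block's first minute is 1800 frames and the rest 1798 each; 5648 frames reaches minute 3, so 2 × 18 + 3 × 2 = 42 labels have been skipped so far.
Adding those back, label number 41612 + 42 = 41654 at 30 labels/s is 1388 s + 14 f = 0 h 23 min 8 s frame 14, i.e. 00:23:08;14.

00:23:08;14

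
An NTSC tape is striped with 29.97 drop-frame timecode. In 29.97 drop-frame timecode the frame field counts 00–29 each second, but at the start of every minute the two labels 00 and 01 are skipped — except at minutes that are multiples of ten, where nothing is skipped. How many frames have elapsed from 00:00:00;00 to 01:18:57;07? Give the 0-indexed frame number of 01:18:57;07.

141975

Complete 10-minute blocks: 7, each 17982 frames → 125874.
Remaining 8 whole minutes in the current block: 1800 + 7 × 1798 = 14386 frames.
Within the current minute: 57 × 30 + 7 − 2 = 1715 (labels ;00/;01 skipped at this minute). Total = 125874 + 14386 + 1715 = 141975.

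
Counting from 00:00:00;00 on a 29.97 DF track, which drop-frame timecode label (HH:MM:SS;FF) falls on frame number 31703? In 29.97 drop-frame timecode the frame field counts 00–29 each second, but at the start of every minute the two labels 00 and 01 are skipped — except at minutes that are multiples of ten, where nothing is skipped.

Ten DF minutes hold 17982 frames, so frame 31703 lies in block 1 (frames 17982–35963) with 13721 frames into that block.
The block's first minute is 1800 frames and the rest 1798 each; 13721 frames reaches minute 7, so 1 × 18 + 7 × 2 = 32 labels have been skipped so far.
Adding those back, label number 31703 + 32 = 31735 at 30 labels/s is 1057 s + 25 f = 0 h 17 min 37 s frame 25, i.e. 00:17:37;25.

00:17:37;25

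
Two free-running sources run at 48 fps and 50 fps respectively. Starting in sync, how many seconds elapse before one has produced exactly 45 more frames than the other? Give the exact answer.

The gap grows by |50 − 48| = 2 frames per second.
Time for a 45-frame gap: 45 ÷ (2) = 22.5 s.

22.5 seconds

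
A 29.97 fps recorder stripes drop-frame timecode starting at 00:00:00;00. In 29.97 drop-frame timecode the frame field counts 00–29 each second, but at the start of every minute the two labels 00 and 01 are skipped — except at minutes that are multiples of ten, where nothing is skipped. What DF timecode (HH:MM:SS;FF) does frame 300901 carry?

02:47:20;03

Each 10-minute DF block holds 10 × 60 × 30 − 9 × 2 = 17982 frames. 300901 ÷ 17982 → 16 full blocks, remainder 13189.
Within the partial block the first minute is 1800 frames and each further minute 1798, so 7 further minute boundaries passed. Total skipped labels = 18 × 16 + 2 × 7 = 302.
Non-drop label index = 300901 + 302 = 301203; at 30 labels/s that is 02:47:20:03, i.e. DF 02:47:20;03.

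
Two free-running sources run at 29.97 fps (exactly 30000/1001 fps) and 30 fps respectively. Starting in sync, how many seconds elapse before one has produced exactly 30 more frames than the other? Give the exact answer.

The gap grows by |30 − 30000/1001| = 30/1001 frames per second.
Time for a 30-frame gap: 30 ÷ (30/1001) = 1001 s.

1001 seconds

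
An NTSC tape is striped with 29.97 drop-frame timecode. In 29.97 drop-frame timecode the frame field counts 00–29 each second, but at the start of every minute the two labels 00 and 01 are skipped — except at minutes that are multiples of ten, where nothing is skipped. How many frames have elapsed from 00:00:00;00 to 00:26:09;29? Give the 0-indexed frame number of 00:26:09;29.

Complete 10-minute blocks: 2, each 17982 frames → 35964.
Remaining 6 whole minutes in the current block: 1800 + 5 × 1798 = 10790 frames.
Within the current minute: 9 × 30 + 29 − 2 = 297 (labels ;00/;01 skipped at this minute). Total = 35964 + 10790 + 297 = 47051.

47051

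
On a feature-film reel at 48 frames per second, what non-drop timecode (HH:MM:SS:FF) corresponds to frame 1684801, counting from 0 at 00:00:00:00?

1684801 ÷ 48 = 35100 full seconds, remainder 1 frame.
35100 s = 9 h 45 min 0 s.
Timecode: 09:45:00:01.

09:45:00:01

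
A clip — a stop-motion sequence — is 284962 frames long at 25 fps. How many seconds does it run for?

Running time = 284962 / (25) = 11398.48 s.

11398.48 seconds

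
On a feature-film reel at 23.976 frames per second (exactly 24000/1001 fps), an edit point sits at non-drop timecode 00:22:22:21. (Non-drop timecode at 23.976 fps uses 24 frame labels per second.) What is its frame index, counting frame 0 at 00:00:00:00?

Total seconds to the label: (0 × 3600 + 22 × 60 + 22) = 1342.
Frame index = 1342 × 24 + 21 = 32229.

32229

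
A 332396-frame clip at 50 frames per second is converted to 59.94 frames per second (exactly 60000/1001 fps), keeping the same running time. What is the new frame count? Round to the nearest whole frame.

Frames at target rate = 332396 × (60000/1001) / (50) = 398875200/1001 ≈ 398476.723.
Nearest whole frame: 398477.

398477 frames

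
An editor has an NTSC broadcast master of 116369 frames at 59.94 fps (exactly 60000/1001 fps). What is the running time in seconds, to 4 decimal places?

Running time = 116369 × 1001/60000 = 116485369/60000 s ≈ 1941.4228 s.

1941.4228 seconds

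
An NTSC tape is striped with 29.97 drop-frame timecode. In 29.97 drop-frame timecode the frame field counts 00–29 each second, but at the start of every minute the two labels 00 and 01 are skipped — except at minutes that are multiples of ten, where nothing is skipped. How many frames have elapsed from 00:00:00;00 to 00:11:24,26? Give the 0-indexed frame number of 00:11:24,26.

20526

As if non-drop at 30 labels/s: (0 × 3600 + 11 × 60 + 24) × 30 + 26 = 20546.
Minute boundaries passed: 11; those not divisible by 10: 11 − 1 = 10; dropped labels = 2 × 10 = 20.
Actual frame index = 20546 − 20 = 20526.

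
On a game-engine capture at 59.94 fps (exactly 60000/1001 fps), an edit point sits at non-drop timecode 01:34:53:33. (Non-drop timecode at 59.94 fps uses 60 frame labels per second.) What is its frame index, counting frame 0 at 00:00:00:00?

341613

Total seconds to the label: (1 × 3600 + 34 × 60 + 53) = 5693.
Frame index = 5693 × 60 + 33 = 341613.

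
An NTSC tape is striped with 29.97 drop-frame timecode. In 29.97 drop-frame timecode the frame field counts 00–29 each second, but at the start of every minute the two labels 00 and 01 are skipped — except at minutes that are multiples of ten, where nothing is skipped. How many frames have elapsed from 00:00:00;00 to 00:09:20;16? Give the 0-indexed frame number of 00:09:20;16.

16798

Complete 10-minute blocks: 0, each 17982 frames → 0.
Remaining 9 whole minutes in the current block: 1800 + 8 × 1798 = 16184 frames.
Within the current minute: 20 × 30 + 16 − 2 = 614 (labels ;00/;01 skipped at this minute). Total = 0 + 16184 + 614 = 16798.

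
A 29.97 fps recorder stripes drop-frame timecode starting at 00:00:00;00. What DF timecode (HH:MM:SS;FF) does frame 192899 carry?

Ten DF minutes hold 17982 frames, so frame 192899 lies in block 10 (frames 179820–197801) with 13079 frames into that block.
The block's first minute is 1800 frames and the rest 1798 each; 13079 frames reaches minute 7, so 10 × 18 + 7 × 2 = 194 labels have been skipped so far.
Adding those back, label number 192899 + 194 = 193093 at 30 labels/s is 6436 s + 13 f = 1 h 47 min 16 s frame 13, i.e. 01:47:16;13.

01:47:16;13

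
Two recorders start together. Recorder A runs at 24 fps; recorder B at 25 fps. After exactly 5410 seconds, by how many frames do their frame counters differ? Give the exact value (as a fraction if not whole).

A emits 24 × 5410 = 129840 frames; B emits 25 × 5410 = 135250.
Difference = 5410 frames; B is ahead of A.

5410 frames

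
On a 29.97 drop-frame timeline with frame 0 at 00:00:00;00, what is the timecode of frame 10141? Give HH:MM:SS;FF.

00:05:38;11

Each 10-minute DF block holds 10 × 60 × 30 − 9 × 2 = 17982 frames. 10141 ÷ 17982 → 0 full blocks, remainder 10141.
Within the partial block the first minute is 1800 frames and each further minute 1798, so 5 further minute boundaries passed. Total skipped labels = 18 × 0 + 2 × 5 = 10.
Non-drop label index = 10141 + 10 = 10151; at 30 labels/s that is 00:05:38:11, i.e. DF 00:05:38;11.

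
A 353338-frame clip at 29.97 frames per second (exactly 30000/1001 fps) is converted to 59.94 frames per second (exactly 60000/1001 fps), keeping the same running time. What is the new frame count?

706676 frames

Target frames = source frames × (target rate / source rate) = 353338 × (60000/1001)/(30000/1001) = 353338 × 2 = 706676.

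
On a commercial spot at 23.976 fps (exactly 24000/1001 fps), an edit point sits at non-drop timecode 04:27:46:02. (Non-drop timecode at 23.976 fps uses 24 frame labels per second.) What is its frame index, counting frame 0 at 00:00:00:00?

frame 385586

Total seconds to the label: (4 × 3600 + 27 × 60 + 46) = 16066.
Frame index = 16066 × 24 + 2 = 385586.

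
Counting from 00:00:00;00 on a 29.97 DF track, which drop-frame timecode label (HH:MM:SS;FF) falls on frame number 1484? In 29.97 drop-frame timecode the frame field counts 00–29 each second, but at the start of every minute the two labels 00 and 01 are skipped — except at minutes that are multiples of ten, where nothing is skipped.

Ten DF minutes hold 17982 frames, so frame 1484 lies in block 0 (frames 0–17981) with 1484 frames into that block.
The block's first minute is 1800 frames and the rest 1798 each; 1484 frames reaches minute 0, so 0 × 18 + 0 × 2 = 0 labels have been skipped so far.
Adding those back, label number 1484 + 0 = 1484 at 30 labels/s is 49 s + 14 f = 0 h 0 min 49 s frame 14, i.e. 00:00:49;14.

00:00:49;14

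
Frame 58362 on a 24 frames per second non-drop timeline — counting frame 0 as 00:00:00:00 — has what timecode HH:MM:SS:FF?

58362 ÷ 24 = 2431 full seconds, remainder 18 frames.
2431 s = 0 h 40 min 31 s.
Timecode: 00:40:31:18.

00:40:31:18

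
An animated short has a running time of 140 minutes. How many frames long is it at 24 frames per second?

140 min = 8400 s.
Frames = 8400 × 24 = 201600.

201600 frames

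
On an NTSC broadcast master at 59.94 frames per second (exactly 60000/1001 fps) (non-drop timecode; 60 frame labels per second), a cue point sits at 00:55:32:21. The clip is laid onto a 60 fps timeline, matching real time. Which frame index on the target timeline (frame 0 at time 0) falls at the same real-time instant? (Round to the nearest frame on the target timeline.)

frame 200141

Source frame index: (0×3600 + 55×60 + 32) × 60 + 21 = 199941.
Real time: 199941 / (60000/1001) = 66713647/20000 s.
Target frame: (66713647/20000) × (60) = 200140941/1000 ≈ 200140.941 → 200141.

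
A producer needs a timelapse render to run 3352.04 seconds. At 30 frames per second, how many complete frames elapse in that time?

100561 frames

Frames = 3352.04 × 30 = 502806/5 ≈ 100561.2000.
Complete frames: 100561.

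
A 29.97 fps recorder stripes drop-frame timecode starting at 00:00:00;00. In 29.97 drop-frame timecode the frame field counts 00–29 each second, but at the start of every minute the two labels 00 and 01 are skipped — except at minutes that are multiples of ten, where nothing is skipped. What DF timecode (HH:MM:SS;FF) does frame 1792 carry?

Ten DF minutes hold 17982 frames, so frame 1792 lies in block 0 (frames 0–17981) with 1792 frames into that block.
The block's first minute is 1800 frames and the rest 1798 each; 1792 frames reaches minute 0, so 0 × 18 + 0 × 2 = 0 labels have been skipped so far.
Adding those back, label number 1792 + 0 = 1792 at 30 labels/s is 59 s + 22 f = 0 h 0 min 59 s frame 22, i.e. 00:00:59;22.

00:00:59;22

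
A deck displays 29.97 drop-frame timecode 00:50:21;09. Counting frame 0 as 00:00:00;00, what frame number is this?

Complete 10-minute blocks: 5, each 17982 frames → 89910.
Remaining 0 whole minutes in the current block: 0 frames.
Within the current minute: 21 × 30 + 9 = 639. Total = 89910 + 0 + 639 = 90549.

90549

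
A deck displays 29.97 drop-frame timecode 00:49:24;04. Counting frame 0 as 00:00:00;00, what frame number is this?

88834

As if non-drop at 30 labels/s: (0 × 3600 + 49 × 60 + 24) × 30 + 4 = 88924.
Minute boundaries passed: 49; those not divisible by 10: 49 − 4 = 45; dropped labels = 2 × 45 = 90.
Actual frame index = 88924 − 90 = 88834.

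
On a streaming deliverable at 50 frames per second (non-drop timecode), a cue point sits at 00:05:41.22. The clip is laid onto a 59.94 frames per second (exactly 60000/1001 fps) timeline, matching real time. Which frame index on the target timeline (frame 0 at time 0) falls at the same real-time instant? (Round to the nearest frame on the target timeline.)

frame 20466

Source frame index: (0×3600 + 5×60 + 41) × 50 + 22 = 17072.
Real time: 17072 / (50) = 8536/25 s.
Target frame: (8536/25) × (60000/1001) = 1862400/91 ≈ 20465.934 → 20466.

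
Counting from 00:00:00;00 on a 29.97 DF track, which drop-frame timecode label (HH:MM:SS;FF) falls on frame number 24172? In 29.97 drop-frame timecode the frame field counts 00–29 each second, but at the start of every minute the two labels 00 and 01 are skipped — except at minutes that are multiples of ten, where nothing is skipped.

00:13:26;16

Ten DF minutes hold 17982 frames, so frame 24172 lies in block 1 (frames 17982–35963) with 6190 frames into that block.
The block's first minute is 1800 frames and the rest 1798 each; 6190 frames reaches minute 3, so 1 × 18 + 3 × 2 = 24 labels have been skipped so far.
Adding those back, label number 24172 + 24 = 24196 at 30 labels/s is 806 s + 16 f = 0 h 13 min 26 s frame 16, i.e. 00:13:26;16.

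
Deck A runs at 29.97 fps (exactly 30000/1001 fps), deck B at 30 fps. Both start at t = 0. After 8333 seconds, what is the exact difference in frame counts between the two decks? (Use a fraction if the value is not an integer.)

19230/77 frames

A emits 30000/1001 × 8333 = 19230000/77 frames; B emits 30 × 8333 = 249990.
Difference = 19230/77 frames (≈ 249.7403); B is ahead of A.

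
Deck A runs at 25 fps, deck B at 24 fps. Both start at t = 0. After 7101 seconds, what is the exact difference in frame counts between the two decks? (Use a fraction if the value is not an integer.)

7101 frames

A emits 25 × 7101 = 177525 frames; B emits 24 × 7101 = 170424.
Difference = 7101 frames; B is behind A.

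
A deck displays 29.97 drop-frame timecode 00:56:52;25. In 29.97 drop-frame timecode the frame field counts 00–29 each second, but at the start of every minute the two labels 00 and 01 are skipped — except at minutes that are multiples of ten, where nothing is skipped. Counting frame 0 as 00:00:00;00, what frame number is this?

As if non-drop at 30 labels/s: (0 × 3600 + 56 × 60 + 52) × 30 + 25 = 102385.
Minute boundaries passed: 56; those not divisible by 10: 56 − 5 = 51; dropped labels = 2 × 51 = 102.
Actual frame index = 102385 − 102 = 102283.

102283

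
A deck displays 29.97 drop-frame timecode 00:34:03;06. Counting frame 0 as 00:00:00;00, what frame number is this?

61234

Complete 10-minute blocks: 3, each 17982 frames → 53946.
Remaining 4 whole minutes in the current block: 1800 + 3 × 1798 = 7194 frames.
Within the current minute: 3 × 30 + 6 − 2 = 94 (labels ;00/;01 skipped at this minute). Total = 53946 + 7194 + 94 = 61234.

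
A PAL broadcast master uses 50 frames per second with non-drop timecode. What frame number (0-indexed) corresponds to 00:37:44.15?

frame 113215

Total seconds to the label: (0 × 3600 + 37 × 60 + 44) = 2264.
Frame index = 2264 × 50 + 15 = 113215.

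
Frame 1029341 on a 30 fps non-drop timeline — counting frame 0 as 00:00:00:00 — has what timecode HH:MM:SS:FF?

09:31:51:11

1029341 ÷ 30 = 34311 full seconds, remainder 11 frames.
34311 s = 9 h 31 min 51 s.
Timecode: 09:31:51:11.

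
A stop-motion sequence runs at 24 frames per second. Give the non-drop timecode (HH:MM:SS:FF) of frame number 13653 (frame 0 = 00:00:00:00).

00:09:28:21

13653 ÷ 24 = 568 full seconds, remainder 21 frames.
568 s = 0 h 9 min 28 s.
Timecode: 00:09:28:21.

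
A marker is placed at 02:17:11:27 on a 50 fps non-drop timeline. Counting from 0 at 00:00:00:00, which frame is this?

411577

Total seconds to the label: (2 × 3600 + 17 × 60 + 11) = 8231.
Frame index = 8231 × 50 + 27 = 411577.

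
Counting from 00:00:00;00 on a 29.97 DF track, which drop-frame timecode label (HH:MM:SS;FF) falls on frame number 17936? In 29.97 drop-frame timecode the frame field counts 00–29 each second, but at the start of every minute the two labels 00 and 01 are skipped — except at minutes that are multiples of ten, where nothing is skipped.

00:09:58;14

Each 10-minute DF block holds 10 × 60 × 30 − 9 × 2 = 17982 frames. 17936 ÷ 17982 → 0 full blocks, remainder 17936.
Within the partial block the first minute is 1800 frames and each further minute 1798, so 9 further minute boundaries passed. Total skipped labels = 18 × 0 + 2 × 9 = 18.
Non-drop label index = 17936 + 18 = 17954; at 30 labels/s that is 00:09:58:14, i.e. DF 00:09:58;14.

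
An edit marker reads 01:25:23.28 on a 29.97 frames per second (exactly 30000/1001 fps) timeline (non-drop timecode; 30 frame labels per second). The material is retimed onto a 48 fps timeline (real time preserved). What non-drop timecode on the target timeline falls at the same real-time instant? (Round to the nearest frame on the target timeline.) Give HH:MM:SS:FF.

Source frame index: (1×3600 + 25×60 + 23) × 30 + 28 = 153718.
Real time: 153718 / (30000/1001) = 76935859/15000 s.
Target frame: (76935859/15000) × (48) = 153871718/625 ≈ 246194.749 → 246195.
At 48 labels/s: frame 246195 → 01:25:29:03.

01:25:29:03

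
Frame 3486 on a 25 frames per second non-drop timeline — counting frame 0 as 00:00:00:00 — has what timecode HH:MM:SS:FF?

00:02:19:11

3486 ÷ 25 = 139 full seconds, remainder 11 frames.
139 s = 0 h 2 min 19 s.
Timecode: 00:02:19:11.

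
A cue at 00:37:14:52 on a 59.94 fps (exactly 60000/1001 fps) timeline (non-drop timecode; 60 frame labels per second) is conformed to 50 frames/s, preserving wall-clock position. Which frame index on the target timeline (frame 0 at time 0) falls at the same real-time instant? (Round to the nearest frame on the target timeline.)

Source frame index: (0×3600 + 37×60 + 14) × 60 + 52 = 134092.
Real time: 134092 / (60000/1001) = 33556523/15000 s.
Target frame: (33556523/15000) × (50) = 33556523/300 ≈ 111855.077 → 111855.

frame 111855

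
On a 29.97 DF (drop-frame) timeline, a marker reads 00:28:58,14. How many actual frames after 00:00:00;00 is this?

52102

As if non-drop at 30 labels/s: (0 × 3600 + 28 × 60 + 58) × 30 + 14 = 52154.
Minute boundaries passed: 28; those not divisible by 10: 28 − 2 = 26; dropped labels = 2 × 26 = 52.
Actual frame index = 52154 − 52 = 52102.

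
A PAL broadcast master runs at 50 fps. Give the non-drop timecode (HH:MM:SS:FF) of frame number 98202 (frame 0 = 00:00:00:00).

00:32:44:02

98202 ÷ 50 = 1964 full seconds, remainder 2 frames.
1964 s = 0 h 32 min 44 s.
Timecode: 00:32:44:02.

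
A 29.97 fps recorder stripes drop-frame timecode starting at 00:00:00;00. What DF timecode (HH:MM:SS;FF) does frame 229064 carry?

02:07:23;04

Each 10-minute DF block holds 10 × 60 × 30 − 9 × 2 = 17982 frames. 229064 ÷ 17982 → 12 full blocks, remainder 13280.
Within the partial block the first minute is 1800 frames and each further minute 1798, so 7 further minute boundaries passed. Total skipped labels = 18 × 12 + 2 × 7 = 230.
Non-drop label index = 229064 + 230 = 229294; at 30 labels/s that is 02:07:23:04, i.e. DF 02:07:23;04.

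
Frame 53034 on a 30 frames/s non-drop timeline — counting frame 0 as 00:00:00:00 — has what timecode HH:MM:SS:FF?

00:29:27:24

53034 ÷ 30 = 1767 full seconds, remainder 24 frames.
1767 s = 0 h 29 min 27 s.
Timecode: 00:29:27:24.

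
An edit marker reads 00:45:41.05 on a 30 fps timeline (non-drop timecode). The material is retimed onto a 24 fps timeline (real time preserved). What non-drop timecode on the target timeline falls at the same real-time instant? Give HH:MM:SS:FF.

00:45:41:04

Source frame index: (0×3600 + 45×60 + 41) × 30 + 5 = 82235.
Real time: 82235 / (30) = 16447/6 s.
Target frame: (16447/6) × (24) = 65788.
At 24 labels/s: frame 65788 → 00:45:41:04.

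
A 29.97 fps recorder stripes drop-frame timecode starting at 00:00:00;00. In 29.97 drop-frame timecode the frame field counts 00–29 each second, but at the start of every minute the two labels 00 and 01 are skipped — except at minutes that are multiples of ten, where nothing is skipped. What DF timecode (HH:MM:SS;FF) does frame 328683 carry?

03:02:47;01

Ten DF minutes hold 17982 frames, so frame 328683 lies in block 18 (frames 323676–341657) with 5007 frames into that block.
The block's first minute is 1800 frames and the rest 1798 each; 5007 frames reaches minute 2, so 18 × 18 + 2 × 2 = 328 labels have been skipped so far.
Adding those back, label number 328683 + 328 = 329011 at 30 labels/s is 10967 s + 1 f = 3 h 2 min 47 s frame 1, i.e. 03:02:47;01.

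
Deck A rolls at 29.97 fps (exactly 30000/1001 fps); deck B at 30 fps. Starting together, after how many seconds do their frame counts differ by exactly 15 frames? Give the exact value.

500.5 seconds

The gap grows by |30 − 30000/1001| = 30/1001 frames per second.
Time for a 15-frame gap: 15 ÷ (30/1001) = 500.5 s.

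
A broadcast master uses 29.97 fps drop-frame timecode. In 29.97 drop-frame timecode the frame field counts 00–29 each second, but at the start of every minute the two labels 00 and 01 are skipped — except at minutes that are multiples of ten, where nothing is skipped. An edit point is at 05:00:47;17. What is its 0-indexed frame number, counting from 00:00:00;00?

540887

As if non-drop at 30 labels/s: (5 × 3600 + 0 × 60 + 47) × 30 + 17 = 541427.
Minute boundaries passed: 300; those not divisible by 10: 300 − 30 = 270; dropped labels = 2 × 270 = 540.
Actual frame index = 541427 − 540 = 540887.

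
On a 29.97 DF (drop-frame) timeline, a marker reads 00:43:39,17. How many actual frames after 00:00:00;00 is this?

78509

Complete 10-minute blocks: 4, each 17982 frames → 71928.
Remaining 3 whole minutes in the current block: 1800 + 2 × 1798 = 5396 frames.
Within the current minute: 39 × 30 + 17 − 2 = 1185 (labels ;00/;01 skipped at this minute). Total = 71928 + 5396 + 1185 = 78509.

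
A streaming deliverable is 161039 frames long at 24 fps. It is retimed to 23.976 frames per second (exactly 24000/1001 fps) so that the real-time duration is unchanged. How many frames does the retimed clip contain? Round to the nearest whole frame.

Frames at target rate = 161039 × (24000/1001) / (24) = 161039000/1001 ≈ 160878.122.
Nearest whole frame: 160878.

160878 frames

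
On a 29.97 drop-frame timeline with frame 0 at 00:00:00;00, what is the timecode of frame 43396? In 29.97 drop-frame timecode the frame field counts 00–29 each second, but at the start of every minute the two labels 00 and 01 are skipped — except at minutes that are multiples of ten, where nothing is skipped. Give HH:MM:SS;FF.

Ten DF minutes hold 17982 frames, so frame 43396 lies in block 2 (frames 35964–53945) with 7432 frames into that block.
The block's first minute is 1800 frames and the rest 1798 each; 7432 frames reaches minute 4, so 2 × 18 + 4 × 2 = 44 labels have been skipped so far.
Adding those back, label number 43396 + 44 = 43440 at 30 labels/s is 1448 s + 0 f = 0 h 24 min 8 s frame 0, i.e. 00:24:08;00.

00:24:08;00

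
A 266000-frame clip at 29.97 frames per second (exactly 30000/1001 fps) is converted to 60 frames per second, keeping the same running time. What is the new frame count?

532532 frames

Target frames = source frames × (target rate / source rate) = 266000 × (60)/(30000/1001) = 266000 × 1001/500 = 532532.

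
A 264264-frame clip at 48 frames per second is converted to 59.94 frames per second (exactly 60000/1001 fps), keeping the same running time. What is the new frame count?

Target frames = source frames × (target rate / source rate) = 264264 × (60000/1001)/(48) = 264264 × 1250/1001 = 330000.

330000 frames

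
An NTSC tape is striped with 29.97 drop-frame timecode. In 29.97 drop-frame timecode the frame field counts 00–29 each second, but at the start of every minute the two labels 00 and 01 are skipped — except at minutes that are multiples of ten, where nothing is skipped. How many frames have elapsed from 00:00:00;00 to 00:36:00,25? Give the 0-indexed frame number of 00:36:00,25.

64759

As if non-drop at 30 labels/s: (0 × 3600 + 36 × 60 + 0) × 30 + 25 = 64825.
Minute boundaries passed: 36; those not divisible by 10: 36 − 3 = 33; dropped labels = 2 × 33 = 66.
Actual frame index = 64825 − 66 = 64759.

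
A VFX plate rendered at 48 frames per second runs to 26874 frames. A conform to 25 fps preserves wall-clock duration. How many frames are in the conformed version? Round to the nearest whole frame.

Frames at target rate = 26874 × (25) / (48) = 111975/8 ≈ 13996.875.
Nearest whole frame: 13997.

13997 frames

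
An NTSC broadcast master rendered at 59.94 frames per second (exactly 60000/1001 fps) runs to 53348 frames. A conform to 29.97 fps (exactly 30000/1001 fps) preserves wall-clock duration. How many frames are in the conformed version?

26674 frames

Target frames = source frames × (target rate / source rate) = 53348 × (30000/1001)/(60000/1001) = 53348 × 1/2 = 26674.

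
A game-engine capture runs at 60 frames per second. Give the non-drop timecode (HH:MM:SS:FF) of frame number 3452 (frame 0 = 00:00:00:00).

00:00:57:32

3452 ÷ 60 = 57 full seconds, remainder 32 frames.
57 s = 0 h 0 min 57 s.
Timecode: 00:00:57:32.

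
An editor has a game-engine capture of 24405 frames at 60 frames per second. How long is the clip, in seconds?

406.75 seconds

Running time = 24405 / (60) = 406.75 s.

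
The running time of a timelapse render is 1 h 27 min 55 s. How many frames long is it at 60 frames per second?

316500 frames

1 h 27 min 55 s = 5275 s.
Frames = 5275 × 60 = 316500.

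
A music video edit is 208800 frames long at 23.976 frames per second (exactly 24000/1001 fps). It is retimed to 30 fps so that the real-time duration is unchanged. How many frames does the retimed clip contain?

Target frames = source frames × (target rate / source rate) = 208800 × (30)/(24000/1001) = 208800 × 1001/800 = 261261.

261261 frames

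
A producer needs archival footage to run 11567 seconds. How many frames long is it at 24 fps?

277608 frames

Frames = 11567 × 24 = 277608.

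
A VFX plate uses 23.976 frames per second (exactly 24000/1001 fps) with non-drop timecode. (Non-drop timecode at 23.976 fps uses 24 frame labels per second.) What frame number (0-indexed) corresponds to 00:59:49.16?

86152

Total seconds to the label: (0 × 3600 + 59 × 60 + 49) = 3589.
Frame index = 3589 × 24 + 16 = 86152.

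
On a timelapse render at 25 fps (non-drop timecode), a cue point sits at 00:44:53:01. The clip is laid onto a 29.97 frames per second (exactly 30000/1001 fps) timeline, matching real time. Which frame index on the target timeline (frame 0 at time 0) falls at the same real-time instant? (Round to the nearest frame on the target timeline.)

Source frame index: (0×3600 + 44×60 + 53) × 25 + 1 = 67326.
Real time: 67326 / (25) = 67326/25 s.
Target frame: (67326/25) × (30000/1001) = 11541600/143 ≈ 80710.490 → 80710.

frame 80710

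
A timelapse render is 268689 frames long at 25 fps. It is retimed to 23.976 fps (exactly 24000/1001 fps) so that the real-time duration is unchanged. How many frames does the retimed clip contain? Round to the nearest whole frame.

Frames at target rate = 268689 × (24000/1001) / (25) = 257941440/1001 ≈ 257683.756.
Nearest whole frame: 257684.

257684 frames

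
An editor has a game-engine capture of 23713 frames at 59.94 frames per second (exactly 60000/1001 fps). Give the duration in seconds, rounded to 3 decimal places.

Running time = 23713 × 1001/60000 = 23736713/60000 s ≈ 395.612 s.

395.612 seconds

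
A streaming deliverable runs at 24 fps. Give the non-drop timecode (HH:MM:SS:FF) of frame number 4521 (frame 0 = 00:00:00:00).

4521 ÷ 24 = 188 full seconds, remainder 9 frames.
188 s = 0 h 3 min 8 s.
Timecode: 00:03:08:09.

00:03:08:09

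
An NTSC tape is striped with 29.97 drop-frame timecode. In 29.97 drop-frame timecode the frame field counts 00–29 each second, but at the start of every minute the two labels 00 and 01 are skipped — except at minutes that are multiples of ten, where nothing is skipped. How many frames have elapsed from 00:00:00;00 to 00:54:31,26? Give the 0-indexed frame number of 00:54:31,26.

As if non-drop at 30 labels/s: (0 × 3600 + 54 × 60 + 31) × 30 + 26 = 98156.
Minute boundaries passed: 54; those not divisible by 10: 54 − 5 = 49; dropped labels = 2 × 49 = 98.
Actual frame index = 98156 − 98 = 98058.

98058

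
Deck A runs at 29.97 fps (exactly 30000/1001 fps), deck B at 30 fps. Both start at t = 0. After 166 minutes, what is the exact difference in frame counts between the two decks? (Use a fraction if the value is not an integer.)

166 min = 9960 s.
A emits 30000/1001 × 9960 = 298800000/1001 frames; B emits 30 × 9960 = 298800.
Difference = 298800/1001 frames (≈ 298.5015); B is ahead of A.

298800/1001 frames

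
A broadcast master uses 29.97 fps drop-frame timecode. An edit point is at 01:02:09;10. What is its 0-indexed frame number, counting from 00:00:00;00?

As if non-drop at 30 labels/s: (1 × 3600 + 2 × 60 + 9) × 30 + 10 = 111880.
Minute boundaries passed: 62; those not divisible by 10: 62 − 6 = 56; dropped labels = 2 × 56 = 112.
Actual frame index = 111880 − 112 = 111768.

111768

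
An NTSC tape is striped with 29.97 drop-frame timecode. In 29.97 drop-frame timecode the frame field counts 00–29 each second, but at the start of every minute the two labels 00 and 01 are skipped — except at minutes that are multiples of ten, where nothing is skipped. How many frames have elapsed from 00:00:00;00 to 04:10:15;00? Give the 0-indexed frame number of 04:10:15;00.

450000

Complete 10-minute blocks: 25, each 17982 frames → 449550.
Remaining 0 whole minutes in the current block: 0 frames.
Within the current minute: 15 × 30 + 0 = 450. Total = 449550 + 0 + 450 = 450000.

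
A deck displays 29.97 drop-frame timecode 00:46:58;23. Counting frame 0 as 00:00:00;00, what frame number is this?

Complete 10-minute blocks: 4, each 17982 frames → 71928.
Remaining 6 whole minutes in the current block: 1800 + 5 × 1798 = 10790 frames.
Within the current minute: 58 × 30 + 23 − 2 = 1761 (labels ;00/;01 skipped at this minute). Total = 71928 + 10790 + 1761 = 84479.

84479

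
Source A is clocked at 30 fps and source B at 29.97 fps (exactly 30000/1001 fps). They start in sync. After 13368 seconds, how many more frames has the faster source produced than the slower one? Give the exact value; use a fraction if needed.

A emits 30 × 13368 = 401040 frames; B emits 30000/1001 × 13368 = 401040000/1001.
Difference = 401040/1001 frames (≈ 400.6394); B is behind A.

401040/1001 frames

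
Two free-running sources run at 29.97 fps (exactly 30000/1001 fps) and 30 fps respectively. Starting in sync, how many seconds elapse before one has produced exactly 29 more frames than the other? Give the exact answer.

29029/30 seconds

The gap grows by |30 − 30000/1001| = 30/1001 frames per second.
Time for a 29-frame gap: 29 ÷ (30/1001) = 29029/30 s.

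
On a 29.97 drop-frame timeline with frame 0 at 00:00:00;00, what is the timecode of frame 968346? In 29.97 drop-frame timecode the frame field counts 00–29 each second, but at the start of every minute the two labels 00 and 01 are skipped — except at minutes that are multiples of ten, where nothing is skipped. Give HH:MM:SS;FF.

08:58:30;16

Ten DF minutes hold 17982 frames, so frame 968346 lies in block 53 (frames 953046–971027) with 15300 frames into that block.
The block's first minute is 1800 frames and the rest 1798 each; 15300 frames reaches minute 8, so 53 × 18 + 8 × 2 = 970 labels have been skipped so far.
Adding those back, label number 968346 + 970 = 969316 at 30 labels/s is 32310 s + 16 f = 8 h 58 min 30 s frame 16, i.e. 08:58:30;16.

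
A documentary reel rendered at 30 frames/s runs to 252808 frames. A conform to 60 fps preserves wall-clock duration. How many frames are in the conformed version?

Frames at target rate = 252808 × (60) / (30) = 505616.

505616 frames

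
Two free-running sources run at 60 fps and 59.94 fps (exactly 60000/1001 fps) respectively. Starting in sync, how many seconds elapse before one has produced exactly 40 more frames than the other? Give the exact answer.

2002/3 seconds

The gap grows by |60000/1001 − 60| = 60/1001 frames per second.
Time for a 40-frame gap: 40 ÷ (60/1001) = 2002/3 s.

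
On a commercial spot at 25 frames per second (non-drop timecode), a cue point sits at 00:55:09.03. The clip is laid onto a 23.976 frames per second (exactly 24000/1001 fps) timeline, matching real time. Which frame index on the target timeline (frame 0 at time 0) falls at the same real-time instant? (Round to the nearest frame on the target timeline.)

frame 79340

Source frame index: (0×3600 + 55×60 + 9) × 25 + 3 = 82728.
Real time: 82728 / (25) = 82728/25 s.
Target frame: (82728/25) × (24000/1001) = 79418880/1001 ≈ 79339.540 → 79340.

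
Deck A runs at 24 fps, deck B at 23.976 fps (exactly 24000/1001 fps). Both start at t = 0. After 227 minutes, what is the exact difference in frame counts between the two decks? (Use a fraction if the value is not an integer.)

326880/1001 frames

227 min = 13620 s.
A emits 24 × 13620 = 326880 frames; B emits 24000/1001 × 13620 = 326880000/1001.
Difference = 326880/1001 frames (≈ 326.5534); B is behind A.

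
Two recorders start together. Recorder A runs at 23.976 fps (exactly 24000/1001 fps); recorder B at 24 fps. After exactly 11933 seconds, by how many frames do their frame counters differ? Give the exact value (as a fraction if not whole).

A emits 24000/1001 × 11933 = 286392000/1001 frames; B emits 24 × 11933 = 286392.
Difference = 286392/1001 frames (≈ 286.1059); B is ahead of A.

286392/1001 frames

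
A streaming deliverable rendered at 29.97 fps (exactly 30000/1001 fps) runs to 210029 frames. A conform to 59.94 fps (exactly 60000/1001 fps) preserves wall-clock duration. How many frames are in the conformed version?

420058 frames

Target frames = source frames × (target rate / source rate) = 210029 × (60000/1001)/(30000/1001) = 210029 × 2 = 420058.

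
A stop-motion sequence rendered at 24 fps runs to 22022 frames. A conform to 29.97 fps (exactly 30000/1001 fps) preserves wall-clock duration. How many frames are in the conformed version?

27500 frames

Target frames = source frames × (target rate / source rate) = 22022 × (30000/1001)/(24) = 22022 × 1250/1001 = 27500.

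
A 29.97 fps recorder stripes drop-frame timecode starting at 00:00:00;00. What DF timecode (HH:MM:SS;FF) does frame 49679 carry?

Ten DF minutes hold 17982 frames, so frame 49679 lies in block 2 (frames 35964–53945) with 13715 frames into that block.
The block's first minute is 1800 frames and the rest 1798 each; 13715 frames reaches minute 7, so 2 × 18 + 7 × 2 = 50 labels have been skipped so far.
Adding those back, label number 49679 + 50 = 49729 at 30 labels/s is 1657 s + 19 f = 0 h 27 min 37 s frame 19, i.e. 00:27:37;19.

00:27:37;19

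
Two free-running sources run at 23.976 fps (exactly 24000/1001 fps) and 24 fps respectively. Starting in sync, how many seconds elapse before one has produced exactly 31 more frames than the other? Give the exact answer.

The gap grows by |24 − 24000/1001| = 24/1001 frames per second.
Time for a 31-frame gap: 31 ÷ (24/1001) = 31031/24 s.

31031/24 seconds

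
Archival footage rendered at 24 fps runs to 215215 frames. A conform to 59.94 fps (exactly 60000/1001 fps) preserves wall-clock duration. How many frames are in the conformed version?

537500 frames

Target frames = source frames × (target rate / source rate) = 215215 × (60000/1001)/(24) = 215215 × 2500/1001 = 537500.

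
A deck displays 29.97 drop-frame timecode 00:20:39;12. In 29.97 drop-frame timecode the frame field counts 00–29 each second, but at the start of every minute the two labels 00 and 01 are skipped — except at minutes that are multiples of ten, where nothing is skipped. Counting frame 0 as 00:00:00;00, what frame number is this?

Complete 10-minute blocks: 2, each 17982 frames → 35964.
Remaining 0 whole minutes in the current block: 0 frames.
Within the current minute: 39 × 30 + 12 = 1182. Total = 35964 + 0 + 1182 = 37146.

37146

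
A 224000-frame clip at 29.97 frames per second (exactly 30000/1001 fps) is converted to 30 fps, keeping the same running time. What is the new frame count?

224224 frames

Target frames = source frames × (target rate / source rate) = 224000 × (30)/(30000/1001) = 224000 × 1001/1000 = 224224.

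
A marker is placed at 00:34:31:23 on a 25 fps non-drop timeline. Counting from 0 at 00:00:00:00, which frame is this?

Total seconds to the label: (0 × 3600 + 34 × 60 + 31) = 2071.
Frame index = 2071 × 25 + 23 = 51798.

51798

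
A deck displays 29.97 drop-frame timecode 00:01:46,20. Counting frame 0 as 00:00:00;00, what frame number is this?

3198

Complete 10-minute blocks: 0, each 17982 frames → 0.
Remaining 1 whole minute in the current block: 1800 + 0 × 1798 = 1800 frames.
Within the current minute: 46 × 30 + 20 − 2 = 1398 (labels ;00/;01 skipped at this minute). Total = 0 + 1800 + 1398 = 3198.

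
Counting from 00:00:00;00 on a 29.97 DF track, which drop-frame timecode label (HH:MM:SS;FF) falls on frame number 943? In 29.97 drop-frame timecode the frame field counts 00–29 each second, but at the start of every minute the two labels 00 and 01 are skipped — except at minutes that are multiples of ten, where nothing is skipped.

00:00:31;13

Ten DF minutes hold 17982 frames, so frame 943 lies in block 0 (frames 0–17981) with 943 frames into that block.
The block's first minute is 1800 frames and the rest 1798 each; 943 frames reaches minute 0, so 0 × 18 + 0 × 2 = 0 labels have been skipped so far.
Adding those back, label number 943 + 0 = 943 at 30 labels/s is 31 s + 13 f = 0 h 0 min 31 s frame 13, i.e. 00:00:31;13.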